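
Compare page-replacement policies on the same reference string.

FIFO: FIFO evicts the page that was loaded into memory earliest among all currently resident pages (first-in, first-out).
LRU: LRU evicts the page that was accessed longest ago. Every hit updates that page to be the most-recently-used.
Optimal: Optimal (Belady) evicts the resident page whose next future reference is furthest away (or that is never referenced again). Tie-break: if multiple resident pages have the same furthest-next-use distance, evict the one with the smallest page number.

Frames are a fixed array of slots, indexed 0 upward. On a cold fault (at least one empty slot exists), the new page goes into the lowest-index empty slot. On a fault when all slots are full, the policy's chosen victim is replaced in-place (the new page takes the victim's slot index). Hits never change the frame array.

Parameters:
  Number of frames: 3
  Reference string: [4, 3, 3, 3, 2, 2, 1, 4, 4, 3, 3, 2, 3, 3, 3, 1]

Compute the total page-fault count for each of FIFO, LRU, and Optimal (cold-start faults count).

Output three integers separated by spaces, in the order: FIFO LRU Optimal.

--- FIFO ---
  step 0: ref 4 -> FAULT, frames=[4,-,-] (faults so far: 1)
  step 1: ref 3 -> FAULT, frames=[4,3,-] (faults so far: 2)
  step 2: ref 3 -> HIT, frames=[4,3,-] (faults so far: 2)
  step 3: ref 3 -> HIT, frames=[4,3,-] (faults so far: 2)
  step 4: ref 2 -> FAULT, frames=[4,3,2] (faults so far: 3)
  step 5: ref 2 -> HIT, frames=[4,3,2] (faults so far: 3)
  step 6: ref 1 -> FAULT, evict 4, frames=[1,3,2] (faults so far: 4)
  step 7: ref 4 -> FAULT, evict 3, frames=[1,4,2] (faults so far: 5)
  step 8: ref 4 -> HIT, frames=[1,4,2] (faults so far: 5)
  step 9: ref 3 -> FAULT, evict 2, frames=[1,4,3] (faults so far: 6)
  step 10: ref 3 -> HIT, frames=[1,4,3] (faults so far: 6)
  step 11: ref 2 -> FAULT, evict 1, frames=[2,4,3] (faults so far: 7)
  step 12: ref 3 -> HIT, frames=[2,4,3] (faults so far: 7)
  step 13: ref 3 -> HIT, frames=[2,4,3] (faults so far: 7)
  step 14: ref 3 -> HIT, frames=[2,4,3] (faults so far: 7)
  step 15: ref 1 -> FAULT, evict 4, frames=[2,1,3] (faults so far: 8)
  FIFO total faults: 8
--- LRU ---
  step 0: ref 4 -> FAULT, frames=[4,-,-] (faults so far: 1)
  step 1: ref 3 -> FAULT, frames=[4,3,-] (faults so far: 2)
  step 2: ref 3 -> HIT, frames=[4,3,-] (faults so far: 2)
  step 3: ref 3 -> HIT, frames=[4,3,-] (faults so far: 2)
  step 4: ref 2 -> FAULT, frames=[4,3,2] (faults so far: 3)
  step 5: ref 2 -> HIT, frames=[4,3,2] (faults so far: 3)
  step 6: ref 1 -> FAULT, evict 4, frames=[1,3,2] (faults so far: 4)
  step 7: ref 4 -> FAULT, evict 3, frames=[1,4,2] (faults so far: 5)
  step 8: ref 4 -> HIT, frames=[1,4,2] (faults so far: 5)
  step 9: ref 3 -> FAULT, evict 2, frames=[1,4,3] (faults so far: 6)
  step 10: ref 3 -> HIT, frames=[1,4,3] (faults so far: 6)
  step 11: ref 2 -> FAULT, evict 1, frames=[2,4,3] (faults so far: 7)
  step 12: ref 3 -> HIT, frames=[2,4,3] (faults so far: 7)
  step 13: ref 3 -> HIT, frames=[2,4,3] (faults so far: 7)
  step 14: ref 3 -> HIT, frames=[2,4,3] (faults so far: 7)
  step 15: ref 1 -> FAULT, evict 4, frames=[2,1,3] (faults so far: 8)
  LRU total faults: 8
--- Optimal ---
  step 0: ref 4 -> FAULT, frames=[4,-,-] (faults so far: 1)
  step 1: ref 3 -> FAULT, frames=[4,3,-] (faults so far: 2)
  step 2: ref 3 -> HIT, frames=[4,3,-] (faults so far: 2)
  step 3: ref 3 -> HIT, frames=[4,3,-] (faults so far: 2)
  step 4: ref 2 -> FAULT, frames=[4,3,2] (faults so far: 3)
  step 5: ref 2 -> HIT, frames=[4,3,2] (faults so far: 3)
  step 6: ref 1 -> FAULT, evict 2, frames=[4,3,1] (faults so far: 4)
  step 7: ref 4 -> HIT, frames=[4,3,1] (faults so far: 4)
  step 8: ref 4 -> HIT, frames=[4,3,1] (faults so far: 4)
  step 9: ref 3 -> HIT, frames=[4,3,1] (faults so far: 4)
  step 10: ref 3 -> HIT, frames=[4,3,1] (faults so far: 4)
  step 11: ref 2 -> FAULT, evict 4, frames=[2,3,1] (faults so far: 5)
  step 12: ref 3 -> HIT, frames=[2,3,1] (faults so far: 5)
  step 13: ref 3 -> HIT, frames=[2,3,1] (faults so far: 5)
  step 14: ref 3 -> HIT, frames=[2,3,1] (faults so far: 5)
  step 15: ref 1 -> HIT, frames=[2,3,1] (faults so far: 5)
  Optimal total faults: 5

Answer: 8 8 5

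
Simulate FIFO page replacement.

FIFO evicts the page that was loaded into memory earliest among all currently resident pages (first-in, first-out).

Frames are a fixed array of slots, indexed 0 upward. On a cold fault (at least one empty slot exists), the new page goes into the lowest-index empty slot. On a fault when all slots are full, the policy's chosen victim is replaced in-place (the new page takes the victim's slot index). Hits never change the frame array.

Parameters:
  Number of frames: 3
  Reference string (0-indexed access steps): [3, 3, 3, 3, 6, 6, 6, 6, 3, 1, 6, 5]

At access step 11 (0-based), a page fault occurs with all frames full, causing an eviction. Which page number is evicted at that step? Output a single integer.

Answer: 3

Derivation:
Step 0: ref 3 -> FAULT, frames=[3,-,-]
Step 1: ref 3 -> HIT, frames=[3,-,-]
Step 2: ref 3 -> HIT, frames=[3,-,-]
Step 3: ref 3 -> HIT, frames=[3,-,-]
Step 4: ref 6 -> FAULT, frames=[3,6,-]
Step 5: ref 6 -> HIT, frames=[3,6,-]
Step 6: ref 6 -> HIT, frames=[3,6,-]
Step 7: ref 6 -> HIT, frames=[3,6,-]
Step 8: ref 3 -> HIT, frames=[3,6,-]
Step 9: ref 1 -> FAULT, frames=[3,6,1]
Step 10: ref 6 -> HIT, frames=[3,6,1]
Step 11: ref 5 -> FAULT, evict 3, frames=[5,6,1]
At step 11: evicted page 3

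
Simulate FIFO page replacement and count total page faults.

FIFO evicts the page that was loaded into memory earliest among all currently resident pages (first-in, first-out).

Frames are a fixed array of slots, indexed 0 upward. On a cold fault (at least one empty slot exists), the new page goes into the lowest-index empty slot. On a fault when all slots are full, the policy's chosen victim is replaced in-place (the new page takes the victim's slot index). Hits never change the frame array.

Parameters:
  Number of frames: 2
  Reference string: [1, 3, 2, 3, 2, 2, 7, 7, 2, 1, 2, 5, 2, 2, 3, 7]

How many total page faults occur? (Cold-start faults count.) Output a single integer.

Step 0: ref 1 → FAULT, frames=[1,-]
Step 1: ref 3 → FAULT, frames=[1,3]
Step 2: ref 2 → FAULT (evict 1), frames=[2,3]
Step 3: ref 3 → HIT, frames=[2,3]
Step 4: ref 2 → HIT, frames=[2,3]
Step 5: ref 2 → HIT, frames=[2,3]
Step 6: ref 7 → FAULT (evict 3), frames=[2,7]
Step 7: ref 7 → HIT, frames=[2,7]
Step 8: ref 2 → HIT, frames=[2,7]
Step 9: ref 1 → FAULT (evict 2), frames=[1,7]
Step 10: ref 2 → FAULT (evict 7), frames=[1,2]
Step 11: ref 5 → FAULT (evict 1), frames=[5,2]
Step 12: ref 2 → HIT, frames=[5,2]
Step 13: ref 2 → HIT, frames=[5,2]
Step 14: ref 3 → FAULT (evict 2), frames=[5,3]
Step 15: ref 7 → FAULT (evict 5), frames=[7,3]
Total faults: 9

Answer: 9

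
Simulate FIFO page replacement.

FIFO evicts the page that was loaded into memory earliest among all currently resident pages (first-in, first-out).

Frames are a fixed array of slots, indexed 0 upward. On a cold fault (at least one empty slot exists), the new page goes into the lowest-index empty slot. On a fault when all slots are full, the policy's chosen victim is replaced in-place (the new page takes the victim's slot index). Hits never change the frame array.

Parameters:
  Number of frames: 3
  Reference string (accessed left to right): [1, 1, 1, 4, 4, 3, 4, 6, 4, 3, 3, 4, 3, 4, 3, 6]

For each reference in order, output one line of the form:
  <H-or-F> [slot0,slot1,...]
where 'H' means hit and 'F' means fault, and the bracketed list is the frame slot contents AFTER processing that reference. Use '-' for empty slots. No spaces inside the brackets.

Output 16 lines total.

F [1,-,-]
H [1,-,-]
H [1,-,-]
F [1,4,-]
H [1,4,-]
F [1,4,3]
H [1,4,3]
F [6,4,3]
H [6,4,3]
H [6,4,3]
H [6,4,3]
H [6,4,3]
H [6,4,3]
H [6,4,3]
H [6,4,3]
H [6,4,3]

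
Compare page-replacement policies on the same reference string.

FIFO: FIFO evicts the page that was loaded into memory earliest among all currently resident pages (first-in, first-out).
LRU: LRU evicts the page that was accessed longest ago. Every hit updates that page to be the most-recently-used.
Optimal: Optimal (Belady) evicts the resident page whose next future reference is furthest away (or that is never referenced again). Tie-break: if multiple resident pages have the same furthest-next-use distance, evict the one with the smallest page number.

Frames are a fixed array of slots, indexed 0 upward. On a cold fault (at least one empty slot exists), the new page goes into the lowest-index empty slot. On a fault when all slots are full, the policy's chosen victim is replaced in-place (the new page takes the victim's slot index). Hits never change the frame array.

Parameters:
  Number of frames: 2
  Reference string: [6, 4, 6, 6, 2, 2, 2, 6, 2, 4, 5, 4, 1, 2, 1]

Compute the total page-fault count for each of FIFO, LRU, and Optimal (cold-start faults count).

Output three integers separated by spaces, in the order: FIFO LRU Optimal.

--- FIFO ---
  step 0: ref 6 -> FAULT, frames=[6,-] (faults so far: 1)
  step 1: ref 4 -> FAULT, frames=[6,4] (faults so far: 2)
  step 2: ref 6 -> HIT, frames=[6,4] (faults so far: 2)
  step 3: ref 6 -> HIT, frames=[6,4] (faults so far: 2)
  step 4: ref 2 -> FAULT, evict 6, frames=[2,4] (faults so far: 3)
  step 5: ref 2 -> HIT, frames=[2,4] (faults so far: 3)
  step 6: ref 2 -> HIT, frames=[2,4] (faults so far: 3)
  step 7: ref 6 -> FAULT, evict 4, frames=[2,6] (faults so far: 4)
  step 8: ref 2 -> HIT, frames=[2,6] (faults so far: 4)
  step 9: ref 4 -> FAULT, evict 2, frames=[4,6] (faults so far: 5)
  step 10: ref 5 -> FAULT, evict 6, frames=[4,5] (faults so far: 6)
  step 11: ref 4 -> HIT, frames=[4,5] (faults so far: 6)
  step 12: ref 1 -> FAULT, evict 4, frames=[1,5] (faults so far: 7)
  step 13: ref 2 -> FAULT, evict 5, frames=[1,2] (faults so far: 8)
  step 14: ref 1 -> HIT, frames=[1,2] (faults so far: 8)
  FIFO total faults: 8
--- LRU ---
  step 0: ref 6 -> FAULT, frames=[6,-] (faults so far: 1)
  step 1: ref 4 -> FAULT, frames=[6,4] (faults so far: 2)
  step 2: ref 6 -> HIT, frames=[6,4] (faults so far: 2)
  step 3: ref 6 -> HIT, frames=[6,4] (faults so far: 2)
  step 4: ref 2 -> FAULT, evict 4, frames=[6,2] (faults so far: 3)
  step 5: ref 2 -> HIT, frames=[6,2] (faults so far: 3)
  step 6: ref 2 -> HIT, frames=[6,2] (faults so far: 3)
  step 7: ref 6 -> HIT, frames=[6,2] (faults so far: 3)
  step 8: ref 2 -> HIT, frames=[6,2] (faults so far: 3)
  step 9: ref 4 -> FAULT, evict 6, frames=[4,2] (faults so far: 4)
  step 10: ref 5 -> FAULT, evict 2, frames=[4,5] (faults so far: 5)
  step 11: ref 4 -> HIT, frames=[4,5] (faults so far: 5)
  step 12: ref 1 -> FAULT, evict 5, frames=[4,1] (faults so far: 6)
  step 13: ref 2 -> FAULT, evict 4, frames=[2,1] (faults so far: 7)
  step 14: ref 1 -> HIT, frames=[2,1] (faults so far: 7)
  LRU total faults: 7
--- Optimal ---
  step 0: ref 6 -> FAULT, frames=[6,-] (faults so far: 1)
  step 1: ref 4 -> FAULT, frames=[6,4] (faults so far: 2)
  step 2: ref 6 -> HIT, frames=[6,4] (faults so far: 2)
  step 3: ref 6 -> HIT, frames=[6,4] (faults so far: 2)
  step 4: ref 2 -> FAULT, evict 4, frames=[6,2] (faults so far: 3)
  step 5: ref 2 -> HIT, frames=[6,2] (faults so far: 3)
  step 6: ref 2 -> HIT, frames=[6,2] (faults so far: 3)
  step 7: ref 6 -> HIT, frames=[6,2] (faults so far: 3)
  step 8: ref 2 -> HIT, frames=[6,2] (faults so far: 3)
  step 9: ref 4 -> FAULT, evict 6, frames=[4,2] (faults so far: 4)
  step 10: ref 5 -> FAULT, evict 2, frames=[4,5] (faults so far: 5)
  step 11: ref 4 -> HIT, frames=[4,5] (faults so far: 5)
  step 12: ref 1 -> FAULT, evict 4, frames=[1,5] (faults so far: 6)
  step 13: ref 2 -> FAULT, evict 5, frames=[1,2] (faults so far: 7)
  step 14: ref 1 -> HIT, frames=[1,2] (faults so far: 7)
  Optimal total faults: 7

Answer: 8 7 7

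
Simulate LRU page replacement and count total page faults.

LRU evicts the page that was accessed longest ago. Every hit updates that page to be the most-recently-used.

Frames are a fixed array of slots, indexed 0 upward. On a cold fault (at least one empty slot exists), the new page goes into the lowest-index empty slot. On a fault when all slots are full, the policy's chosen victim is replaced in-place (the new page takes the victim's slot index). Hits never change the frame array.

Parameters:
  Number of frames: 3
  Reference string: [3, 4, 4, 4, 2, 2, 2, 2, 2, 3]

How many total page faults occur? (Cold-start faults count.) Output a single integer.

Answer: 3

Derivation:
Step 0: ref 3 → FAULT, frames=[3,-,-]
Step 1: ref 4 → FAULT, frames=[3,4,-]
Step 2: ref 4 → HIT, frames=[3,4,-]
Step 3: ref 4 → HIT, frames=[3,4,-]
Step 4: ref 2 → FAULT, frames=[3,4,2]
Step 5: ref 2 → HIT, frames=[3,4,2]
Step 6: ref 2 → HIT, frames=[3,4,2]
Step 7: ref 2 → HIT, frames=[3,4,2]
Step 8: ref 2 → HIT, frames=[3,4,2]
Step 9: ref 3 → HIT, frames=[3,4,2]
Total faults: 3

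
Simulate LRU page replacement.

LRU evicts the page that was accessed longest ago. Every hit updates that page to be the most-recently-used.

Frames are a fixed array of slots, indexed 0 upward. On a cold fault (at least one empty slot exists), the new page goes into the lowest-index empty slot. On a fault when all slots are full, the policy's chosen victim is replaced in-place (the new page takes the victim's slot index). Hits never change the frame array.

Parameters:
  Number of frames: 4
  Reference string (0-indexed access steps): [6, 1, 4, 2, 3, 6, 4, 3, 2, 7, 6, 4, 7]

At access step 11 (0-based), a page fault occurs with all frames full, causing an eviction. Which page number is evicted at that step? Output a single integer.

Answer: 3

Derivation:
Step 0: ref 6 -> FAULT, frames=[6,-,-,-]
Step 1: ref 1 -> FAULT, frames=[6,1,-,-]
Step 2: ref 4 -> FAULT, frames=[6,1,4,-]
Step 3: ref 2 -> FAULT, frames=[6,1,4,2]
Step 4: ref 3 -> FAULT, evict 6, frames=[3,1,4,2]
Step 5: ref 6 -> FAULT, evict 1, frames=[3,6,4,2]
Step 6: ref 4 -> HIT, frames=[3,6,4,2]
Step 7: ref 3 -> HIT, frames=[3,6,4,2]
Step 8: ref 2 -> HIT, frames=[3,6,4,2]
Step 9: ref 7 -> FAULT, evict 6, frames=[3,7,4,2]
Step 10: ref 6 -> FAULT, evict 4, frames=[3,7,6,2]
Step 11: ref 4 -> FAULT, evict 3, frames=[4,7,6,2]
At step 11: evicted page 3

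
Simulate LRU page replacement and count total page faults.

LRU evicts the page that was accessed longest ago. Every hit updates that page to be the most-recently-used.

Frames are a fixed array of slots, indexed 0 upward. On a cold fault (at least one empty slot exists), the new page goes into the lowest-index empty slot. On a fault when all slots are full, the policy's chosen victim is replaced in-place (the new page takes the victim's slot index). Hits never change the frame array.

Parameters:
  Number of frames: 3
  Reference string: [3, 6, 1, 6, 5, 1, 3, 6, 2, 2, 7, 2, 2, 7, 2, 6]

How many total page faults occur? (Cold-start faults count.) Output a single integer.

Step 0: ref 3 → FAULT, frames=[3,-,-]
Step 1: ref 6 → FAULT, frames=[3,6,-]
Step 2: ref 1 → FAULT, frames=[3,6,1]
Step 3: ref 6 → HIT, frames=[3,6,1]
Step 4: ref 5 → FAULT (evict 3), frames=[5,6,1]
Step 5: ref 1 → HIT, frames=[5,6,1]
Step 6: ref 3 → FAULT (evict 6), frames=[5,3,1]
Step 7: ref 6 → FAULT (evict 5), frames=[6,3,1]
Step 8: ref 2 → FAULT (evict 1), frames=[6,3,2]
Step 9: ref 2 → HIT, frames=[6,3,2]
Step 10: ref 7 → FAULT (evict 3), frames=[6,7,2]
Step 11: ref 2 → HIT, frames=[6,7,2]
Step 12: ref 2 → HIT, frames=[6,7,2]
Step 13: ref 7 → HIT, frames=[6,7,2]
Step 14: ref 2 → HIT, frames=[6,7,2]
Step 15: ref 6 → HIT, frames=[6,7,2]
Total faults: 8

Answer: 8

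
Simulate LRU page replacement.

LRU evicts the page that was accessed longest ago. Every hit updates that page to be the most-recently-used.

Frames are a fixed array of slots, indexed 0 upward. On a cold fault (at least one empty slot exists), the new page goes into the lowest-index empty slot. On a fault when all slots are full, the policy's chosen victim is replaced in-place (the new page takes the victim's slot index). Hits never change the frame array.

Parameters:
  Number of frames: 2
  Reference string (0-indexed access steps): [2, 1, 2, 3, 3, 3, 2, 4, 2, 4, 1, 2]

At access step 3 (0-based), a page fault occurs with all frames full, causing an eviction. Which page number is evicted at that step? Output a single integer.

Step 0: ref 2 -> FAULT, frames=[2,-]
Step 1: ref 1 -> FAULT, frames=[2,1]
Step 2: ref 2 -> HIT, frames=[2,1]
Step 3: ref 3 -> FAULT, evict 1, frames=[2,3]
At step 3: evicted page 1

Answer: 1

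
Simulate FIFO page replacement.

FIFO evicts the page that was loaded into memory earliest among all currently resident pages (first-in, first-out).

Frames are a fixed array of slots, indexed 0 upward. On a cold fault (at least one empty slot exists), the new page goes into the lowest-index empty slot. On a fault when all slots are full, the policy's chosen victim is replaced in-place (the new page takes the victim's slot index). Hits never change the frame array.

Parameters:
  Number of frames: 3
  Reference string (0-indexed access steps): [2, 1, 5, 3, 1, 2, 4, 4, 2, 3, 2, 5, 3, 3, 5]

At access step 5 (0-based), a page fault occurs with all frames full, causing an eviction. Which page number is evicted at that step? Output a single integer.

Answer: 1

Derivation:
Step 0: ref 2 -> FAULT, frames=[2,-,-]
Step 1: ref 1 -> FAULT, frames=[2,1,-]
Step 2: ref 5 -> FAULT, frames=[2,1,5]
Step 3: ref 3 -> FAULT, evict 2, frames=[3,1,5]
Step 4: ref 1 -> HIT, frames=[3,1,5]
Step 5: ref 2 -> FAULT, evict 1, frames=[3,2,5]
At step 5: evicted page 1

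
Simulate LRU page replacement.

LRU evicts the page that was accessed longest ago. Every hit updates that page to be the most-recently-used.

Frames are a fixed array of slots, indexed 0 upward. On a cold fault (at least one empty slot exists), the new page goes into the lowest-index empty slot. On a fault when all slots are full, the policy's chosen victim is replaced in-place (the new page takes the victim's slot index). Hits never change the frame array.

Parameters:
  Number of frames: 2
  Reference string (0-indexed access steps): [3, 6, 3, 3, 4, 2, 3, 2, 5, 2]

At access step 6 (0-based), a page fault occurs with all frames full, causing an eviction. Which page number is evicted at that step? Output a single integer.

Answer: 4

Derivation:
Step 0: ref 3 -> FAULT, frames=[3,-]
Step 1: ref 6 -> FAULT, frames=[3,6]
Step 2: ref 3 -> HIT, frames=[3,6]
Step 3: ref 3 -> HIT, frames=[3,6]
Step 4: ref 4 -> FAULT, evict 6, frames=[3,4]
Step 5: ref 2 -> FAULT, evict 3, frames=[2,4]
Step 6: ref 3 -> FAULT, evict 4, frames=[2,3]
At step 6: evicted page 4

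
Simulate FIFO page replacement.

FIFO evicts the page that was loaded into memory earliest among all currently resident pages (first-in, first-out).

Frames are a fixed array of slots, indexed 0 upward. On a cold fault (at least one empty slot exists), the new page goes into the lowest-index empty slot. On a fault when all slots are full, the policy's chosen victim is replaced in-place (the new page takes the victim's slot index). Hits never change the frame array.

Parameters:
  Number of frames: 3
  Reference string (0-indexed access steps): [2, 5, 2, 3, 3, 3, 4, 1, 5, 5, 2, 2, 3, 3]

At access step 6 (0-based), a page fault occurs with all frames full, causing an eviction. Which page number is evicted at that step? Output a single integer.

Answer: 2

Derivation:
Step 0: ref 2 -> FAULT, frames=[2,-,-]
Step 1: ref 5 -> FAULT, frames=[2,5,-]
Step 2: ref 2 -> HIT, frames=[2,5,-]
Step 3: ref 3 -> FAULT, frames=[2,5,3]
Step 4: ref 3 -> HIT, frames=[2,5,3]
Step 5: ref 3 -> HIT, frames=[2,5,3]
Step 6: ref 4 -> FAULT, evict 2, frames=[4,5,3]
At step 6: evicted page 2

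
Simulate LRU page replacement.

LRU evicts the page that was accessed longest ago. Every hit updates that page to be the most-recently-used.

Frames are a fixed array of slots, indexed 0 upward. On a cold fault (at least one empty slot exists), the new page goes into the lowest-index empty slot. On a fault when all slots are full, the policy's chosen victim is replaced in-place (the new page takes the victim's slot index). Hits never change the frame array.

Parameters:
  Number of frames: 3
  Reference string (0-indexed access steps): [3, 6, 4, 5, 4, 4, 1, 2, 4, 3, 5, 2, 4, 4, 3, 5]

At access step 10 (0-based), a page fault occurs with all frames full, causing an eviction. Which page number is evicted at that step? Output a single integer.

Step 0: ref 3 -> FAULT, frames=[3,-,-]
Step 1: ref 6 -> FAULT, frames=[3,6,-]
Step 2: ref 4 -> FAULT, frames=[3,6,4]
Step 3: ref 5 -> FAULT, evict 3, frames=[5,6,4]
Step 4: ref 4 -> HIT, frames=[5,6,4]
Step 5: ref 4 -> HIT, frames=[5,6,4]
Step 6: ref 1 -> FAULT, evict 6, frames=[5,1,4]
Step 7: ref 2 -> FAULT, evict 5, frames=[2,1,4]
Step 8: ref 4 -> HIT, frames=[2,1,4]
Step 9: ref 3 -> FAULT, evict 1, frames=[2,3,4]
Step 10: ref 5 -> FAULT, evict 2, frames=[5,3,4]
At step 10: evicted page 2

Answer: 2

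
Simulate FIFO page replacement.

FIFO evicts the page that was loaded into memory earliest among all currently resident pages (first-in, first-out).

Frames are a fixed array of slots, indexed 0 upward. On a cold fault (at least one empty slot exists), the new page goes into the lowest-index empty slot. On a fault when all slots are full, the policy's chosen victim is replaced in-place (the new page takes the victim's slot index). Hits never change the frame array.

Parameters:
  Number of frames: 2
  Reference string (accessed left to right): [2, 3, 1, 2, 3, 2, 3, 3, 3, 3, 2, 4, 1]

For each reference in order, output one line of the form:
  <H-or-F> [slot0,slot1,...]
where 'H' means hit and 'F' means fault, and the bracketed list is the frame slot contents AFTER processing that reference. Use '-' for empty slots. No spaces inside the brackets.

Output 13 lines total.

F [2,-]
F [2,3]
F [1,3]
F [1,2]
F [3,2]
H [3,2]
H [3,2]
H [3,2]
H [3,2]
H [3,2]
H [3,2]
F [3,4]
F [1,4]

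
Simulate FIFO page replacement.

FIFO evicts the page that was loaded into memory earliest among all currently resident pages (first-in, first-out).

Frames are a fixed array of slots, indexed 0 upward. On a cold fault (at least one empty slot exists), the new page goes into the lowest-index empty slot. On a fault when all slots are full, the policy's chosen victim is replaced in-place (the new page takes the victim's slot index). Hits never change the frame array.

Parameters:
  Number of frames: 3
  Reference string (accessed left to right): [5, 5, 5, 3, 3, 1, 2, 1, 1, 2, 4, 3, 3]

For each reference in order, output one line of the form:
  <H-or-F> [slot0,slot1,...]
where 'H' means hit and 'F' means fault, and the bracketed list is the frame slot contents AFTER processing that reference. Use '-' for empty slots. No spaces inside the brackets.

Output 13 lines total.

F [5,-,-]
H [5,-,-]
H [5,-,-]
F [5,3,-]
H [5,3,-]
F [5,3,1]
F [2,3,1]
H [2,3,1]
H [2,3,1]
H [2,3,1]
F [2,4,1]
F [2,4,3]
H [2,4,3]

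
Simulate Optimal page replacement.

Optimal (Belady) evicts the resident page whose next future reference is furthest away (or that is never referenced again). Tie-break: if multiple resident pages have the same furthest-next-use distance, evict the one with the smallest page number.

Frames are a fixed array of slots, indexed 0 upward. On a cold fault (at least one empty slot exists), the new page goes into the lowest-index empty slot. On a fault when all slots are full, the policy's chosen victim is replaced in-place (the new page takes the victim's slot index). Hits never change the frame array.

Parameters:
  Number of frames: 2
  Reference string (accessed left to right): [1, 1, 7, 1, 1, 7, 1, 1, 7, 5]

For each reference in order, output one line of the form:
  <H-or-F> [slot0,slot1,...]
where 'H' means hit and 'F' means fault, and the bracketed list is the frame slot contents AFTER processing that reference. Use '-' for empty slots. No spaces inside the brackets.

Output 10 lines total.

F [1,-]
H [1,-]
F [1,7]
H [1,7]
H [1,7]
H [1,7]
H [1,7]
H [1,7]
H [1,7]
F [5,7]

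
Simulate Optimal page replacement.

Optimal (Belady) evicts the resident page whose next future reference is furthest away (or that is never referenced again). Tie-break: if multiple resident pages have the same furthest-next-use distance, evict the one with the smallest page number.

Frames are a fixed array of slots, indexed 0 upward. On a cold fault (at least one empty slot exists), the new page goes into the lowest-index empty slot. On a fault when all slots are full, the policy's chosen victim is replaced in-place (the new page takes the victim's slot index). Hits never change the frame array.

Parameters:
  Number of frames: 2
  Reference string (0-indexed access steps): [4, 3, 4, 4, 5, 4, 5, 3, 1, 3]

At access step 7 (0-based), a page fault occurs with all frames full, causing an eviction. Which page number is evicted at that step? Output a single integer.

Answer: 4

Derivation:
Step 0: ref 4 -> FAULT, frames=[4,-]
Step 1: ref 3 -> FAULT, frames=[4,3]
Step 2: ref 4 -> HIT, frames=[4,3]
Step 3: ref 4 -> HIT, frames=[4,3]
Step 4: ref 5 -> FAULT, evict 3, frames=[4,5]
Step 5: ref 4 -> HIT, frames=[4,5]
Step 6: ref 5 -> HIT, frames=[4,5]
Step 7: ref 3 -> FAULT, evict 4, frames=[3,5]
At step 7: evicted page 4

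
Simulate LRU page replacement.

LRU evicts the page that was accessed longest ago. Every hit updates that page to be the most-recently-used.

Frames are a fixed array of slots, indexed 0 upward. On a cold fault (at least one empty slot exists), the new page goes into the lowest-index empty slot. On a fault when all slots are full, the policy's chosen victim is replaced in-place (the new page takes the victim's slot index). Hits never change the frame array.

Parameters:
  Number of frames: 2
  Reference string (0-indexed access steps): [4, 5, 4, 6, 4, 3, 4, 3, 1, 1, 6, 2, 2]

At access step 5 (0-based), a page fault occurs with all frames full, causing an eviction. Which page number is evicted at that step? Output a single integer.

Answer: 6

Derivation:
Step 0: ref 4 -> FAULT, frames=[4,-]
Step 1: ref 5 -> FAULT, frames=[4,5]
Step 2: ref 4 -> HIT, frames=[4,5]
Step 3: ref 6 -> FAULT, evict 5, frames=[4,6]
Step 4: ref 4 -> HIT, frames=[4,6]
Step 5: ref 3 -> FAULT, evict 6, frames=[4,3]
At step 5: evicted page 6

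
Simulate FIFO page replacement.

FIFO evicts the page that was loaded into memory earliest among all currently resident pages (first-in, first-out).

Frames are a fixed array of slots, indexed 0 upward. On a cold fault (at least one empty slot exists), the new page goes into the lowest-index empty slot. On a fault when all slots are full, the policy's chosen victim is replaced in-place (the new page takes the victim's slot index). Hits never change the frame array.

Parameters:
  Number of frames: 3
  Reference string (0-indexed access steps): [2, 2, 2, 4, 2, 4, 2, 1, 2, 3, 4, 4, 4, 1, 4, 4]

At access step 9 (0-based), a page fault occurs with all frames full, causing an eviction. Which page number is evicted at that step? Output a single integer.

Step 0: ref 2 -> FAULT, frames=[2,-,-]
Step 1: ref 2 -> HIT, frames=[2,-,-]
Step 2: ref 2 -> HIT, frames=[2,-,-]
Step 3: ref 4 -> FAULT, frames=[2,4,-]
Step 4: ref 2 -> HIT, frames=[2,4,-]
Step 5: ref 4 -> HIT, frames=[2,4,-]
Step 6: ref 2 -> HIT, frames=[2,4,-]
Step 7: ref 1 -> FAULT, frames=[2,4,1]
Step 8: ref 2 -> HIT, frames=[2,4,1]
Step 9: ref 3 -> FAULT, evict 2, frames=[3,4,1]
At step 9: evicted page 2

Answer: 2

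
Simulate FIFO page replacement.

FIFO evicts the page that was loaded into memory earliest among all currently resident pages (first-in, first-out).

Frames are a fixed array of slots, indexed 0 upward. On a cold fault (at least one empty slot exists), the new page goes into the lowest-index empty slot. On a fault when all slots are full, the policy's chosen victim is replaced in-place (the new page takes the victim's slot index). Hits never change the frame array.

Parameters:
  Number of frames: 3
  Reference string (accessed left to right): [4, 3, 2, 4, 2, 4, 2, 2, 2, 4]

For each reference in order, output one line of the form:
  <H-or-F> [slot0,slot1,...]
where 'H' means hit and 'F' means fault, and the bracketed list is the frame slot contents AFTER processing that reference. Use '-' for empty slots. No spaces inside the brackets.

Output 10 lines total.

F [4,-,-]
F [4,3,-]
F [4,3,2]
H [4,3,2]
H [4,3,2]
H [4,3,2]
H [4,3,2]
H [4,3,2]
H [4,3,2]
H [4,3,2]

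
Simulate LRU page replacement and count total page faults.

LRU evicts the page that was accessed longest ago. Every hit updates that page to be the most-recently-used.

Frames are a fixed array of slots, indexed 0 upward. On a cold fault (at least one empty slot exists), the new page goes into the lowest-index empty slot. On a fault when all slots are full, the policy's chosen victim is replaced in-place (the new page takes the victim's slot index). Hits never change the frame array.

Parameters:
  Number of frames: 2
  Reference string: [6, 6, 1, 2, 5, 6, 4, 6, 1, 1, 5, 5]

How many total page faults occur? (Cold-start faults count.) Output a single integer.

Step 0: ref 6 → FAULT, frames=[6,-]
Step 1: ref 6 → HIT, frames=[6,-]
Step 2: ref 1 → FAULT, frames=[6,1]
Step 3: ref 2 → FAULT (evict 6), frames=[2,1]
Step 4: ref 5 → FAULT (evict 1), frames=[2,5]
Step 5: ref 6 → FAULT (evict 2), frames=[6,5]
Step 6: ref 4 → FAULT (evict 5), frames=[6,4]
Step 7: ref 6 → HIT, frames=[6,4]
Step 8: ref 1 → FAULT (evict 4), frames=[6,1]
Step 9: ref 1 → HIT, frames=[6,1]
Step 10: ref 5 → FAULT (evict 6), frames=[5,1]
Step 11: ref 5 → HIT, frames=[5,1]
Total faults: 8

Answer: 8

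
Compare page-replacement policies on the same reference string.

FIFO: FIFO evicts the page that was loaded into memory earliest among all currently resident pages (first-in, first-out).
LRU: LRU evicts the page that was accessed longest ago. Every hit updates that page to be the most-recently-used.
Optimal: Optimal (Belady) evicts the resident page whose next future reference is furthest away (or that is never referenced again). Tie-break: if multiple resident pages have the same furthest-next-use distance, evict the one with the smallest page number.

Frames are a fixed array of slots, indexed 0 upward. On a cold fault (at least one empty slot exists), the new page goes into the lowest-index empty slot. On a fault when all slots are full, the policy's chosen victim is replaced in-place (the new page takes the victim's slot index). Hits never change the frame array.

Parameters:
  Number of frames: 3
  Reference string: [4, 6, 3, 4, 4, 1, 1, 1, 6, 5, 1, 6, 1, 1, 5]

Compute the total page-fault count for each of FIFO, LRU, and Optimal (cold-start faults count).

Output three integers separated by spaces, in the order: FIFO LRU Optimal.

--- FIFO ---
  step 0: ref 4 -> FAULT, frames=[4,-,-] (faults so far: 1)
  step 1: ref 6 -> FAULT, frames=[4,6,-] (faults so far: 2)
  step 2: ref 3 -> FAULT, frames=[4,6,3] (faults so far: 3)
  step 3: ref 4 -> HIT, frames=[4,6,3] (faults so far: 3)
  step 4: ref 4 -> HIT, frames=[4,6,3] (faults so far: 3)
  step 5: ref 1 -> FAULT, evict 4, frames=[1,6,3] (faults so far: 4)
  step 6: ref 1 -> HIT, frames=[1,6,3] (faults so far: 4)
  step 7: ref 1 -> HIT, frames=[1,6,3] (faults so far: 4)
  step 8: ref 6 -> HIT, frames=[1,6,3] (faults so far: 4)
  step 9: ref 5 -> FAULT, evict 6, frames=[1,5,3] (faults so far: 5)
  step 10: ref 1 -> HIT, frames=[1,5,3] (faults so far: 5)
  step 11: ref 6 -> FAULT, evict 3, frames=[1,5,6] (faults so far: 6)
  step 12: ref 1 -> HIT, frames=[1,5,6] (faults so far: 6)
  step 13: ref 1 -> HIT, frames=[1,5,6] (faults so far: 6)
  step 14: ref 5 -> HIT, frames=[1,5,6] (faults so far: 6)
  FIFO total faults: 6
--- LRU ---
  step 0: ref 4 -> FAULT, frames=[4,-,-] (faults so far: 1)
  step 1: ref 6 -> FAULT, frames=[4,6,-] (faults so far: 2)
  step 2: ref 3 -> FAULT, frames=[4,6,3] (faults so far: 3)
  step 3: ref 4 -> HIT, frames=[4,6,3] (faults so far: 3)
  step 4: ref 4 -> HIT, frames=[4,6,3] (faults so far: 3)
  step 5: ref 1 -> FAULT, evict 6, frames=[4,1,3] (faults so far: 4)
  step 6: ref 1 -> HIT, frames=[4,1,3] (faults so far: 4)
  step 7: ref 1 -> HIT, frames=[4,1,3] (faults so far: 4)
  step 8: ref 6 -> FAULT, evict 3, frames=[4,1,6] (faults so far: 5)
  step 9: ref 5 -> FAULT, evict 4, frames=[5,1,6] (faults so far: 6)
  step 10: ref 1 -> HIT, frames=[5,1,6] (faults so far: 6)
  step 11: ref 6 -> HIT, frames=[5,1,6] (faults so far: 6)
  step 12: ref 1 -> HIT, frames=[5,1,6] (faults so far: 6)
  step 13: ref 1 -> HIT, frames=[5,1,6] (faults so far: 6)
  step 14: ref 5 -> HIT, frames=[5,1,6] (faults so far: 6)
  LRU total faults: 6
--- Optimal ---
  step 0: ref 4 -> FAULT, frames=[4,-,-] (faults so far: 1)
  step 1: ref 6 -> FAULT, frames=[4,6,-] (faults so far: 2)
  step 2: ref 3 -> FAULT, frames=[4,6,3] (faults so far: 3)
  step 3: ref 4 -> HIT, frames=[4,6,3] (faults so far: 3)
  step 4: ref 4 -> HIT, frames=[4,6,3] (faults so far: 3)
  step 5: ref 1 -> FAULT, evict 3, frames=[4,6,1] (faults so far: 4)
  step 6: ref 1 -> HIT, frames=[4,6,1] (faults so far: 4)
  step 7: ref 1 -> HIT, frames=[4,6,1] (faults so far: 4)
  step 8: ref 6 -> HIT, frames=[4,6,1] (faults so far: 4)
  step 9: ref 5 -> FAULT, evict 4, frames=[5,6,1] (faults so far: 5)
  step 10: ref 1 -> HIT, frames=[5,6,1] (faults so far: 5)
  step 11: ref 6 -> HIT, frames=[5,6,1] (faults so far: 5)
  step 12: ref 1 -> HIT, frames=[5,6,1] (faults so far: 5)
  step 13: ref 1 -> HIT, frames=[5,6,1] (faults so far: 5)
  step 14: ref 5 -> HIT, frames=[5,6,1] (faults so far: 5)
  Optimal total faults: 5

Answer: 6 6 5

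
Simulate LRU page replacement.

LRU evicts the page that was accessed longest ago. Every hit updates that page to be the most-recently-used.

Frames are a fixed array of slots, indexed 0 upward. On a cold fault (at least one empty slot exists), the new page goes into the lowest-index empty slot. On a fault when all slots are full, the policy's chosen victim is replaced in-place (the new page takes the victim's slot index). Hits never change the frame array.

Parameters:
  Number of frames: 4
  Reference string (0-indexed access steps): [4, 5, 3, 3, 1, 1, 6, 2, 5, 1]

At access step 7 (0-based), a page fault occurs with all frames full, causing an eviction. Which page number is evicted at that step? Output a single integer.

Step 0: ref 4 -> FAULT, frames=[4,-,-,-]
Step 1: ref 5 -> FAULT, frames=[4,5,-,-]
Step 2: ref 3 -> FAULT, frames=[4,5,3,-]
Step 3: ref 3 -> HIT, frames=[4,5,3,-]
Step 4: ref 1 -> FAULT, frames=[4,5,3,1]
Step 5: ref 1 -> HIT, frames=[4,5,3,1]
Step 6: ref 6 -> FAULT, evict 4, frames=[6,5,3,1]
Step 7: ref 2 -> FAULT, evict 5, frames=[6,2,3,1]
At step 7: evicted page 5

Answer: 5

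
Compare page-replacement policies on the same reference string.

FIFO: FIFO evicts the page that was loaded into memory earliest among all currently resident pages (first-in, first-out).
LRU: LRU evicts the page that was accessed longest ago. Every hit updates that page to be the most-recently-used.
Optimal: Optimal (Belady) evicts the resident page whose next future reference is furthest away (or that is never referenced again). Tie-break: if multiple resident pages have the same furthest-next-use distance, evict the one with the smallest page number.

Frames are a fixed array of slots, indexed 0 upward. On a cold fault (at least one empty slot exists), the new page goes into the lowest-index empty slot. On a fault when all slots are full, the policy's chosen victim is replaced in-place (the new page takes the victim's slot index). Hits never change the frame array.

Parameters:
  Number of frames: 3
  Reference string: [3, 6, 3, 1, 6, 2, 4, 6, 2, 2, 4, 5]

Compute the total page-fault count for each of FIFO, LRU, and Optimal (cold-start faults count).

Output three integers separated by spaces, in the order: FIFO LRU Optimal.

--- FIFO ---
  step 0: ref 3 -> FAULT, frames=[3,-,-] (faults so far: 1)
  step 1: ref 6 -> FAULT, frames=[3,6,-] (faults so far: 2)
  step 2: ref 3 -> HIT, frames=[3,6,-] (faults so far: 2)
  step 3: ref 1 -> FAULT, frames=[3,6,1] (faults so far: 3)
  step 4: ref 6 -> HIT, frames=[3,6,1] (faults so far: 3)
  step 5: ref 2 -> FAULT, evict 3, frames=[2,6,1] (faults so far: 4)
  step 6: ref 4 -> FAULT, evict 6, frames=[2,4,1] (faults so far: 5)
  step 7: ref 6 -> FAULT, evict 1, frames=[2,4,6] (faults so far: 6)
  step 8: ref 2 -> HIT, frames=[2,4,6] (faults so far: 6)
  step 9: ref 2 -> HIT, frames=[2,4,6] (faults so far: 6)
  step 10: ref 4 -> HIT, frames=[2,4,6] (faults so far: 6)
  step 11: ref 5 -> FAULT, evict 2, frames=[5,4,6] (faults so far: 7)
  FIFO total faults: 7
--- LRU ---
  step 0: ref 3 -> FAULT, frames=[3,-,-] (faults so far: 1)
  step 1: ref 6 -> FAULT, frames=[3,6,-] (faults so far: 2)
  step 2: ref 3 -> HIT, frames=[3,6,-] (faults so far: 2)
  step 3: ref 1 -> FAULT, frames=[3,6,1] (faults so far: 3)
  step 4: ref 6 -> HIT, frames=[3,6,1] (faults so far: 3)
  step 5: ref 2 -> FAULT, evict 3, frames=[2,6,1] (faults so far: 4)
  step 6: ref 4 -> FAULT, evict 1, frames=[2,6,4] (faults so far: 5)
  step 7: ref 6 -> HIT, frames=[2,6,4] (faults so far: 5)
  step 8: ref 2 -> HIT, frames=[2,6,4] (faults so far: 5)
  step 9: ref 2 -> HIT, frames=[2,6,4] (faults so far: 5)
  step 10: ref 4 -> HIT, frames=[2,6,4] (faults so far: 5)
  step 11: ref 5 -> FAULT, evict 6, frames=[2,5,4] (faults so far: 6)
  LRU total faults: 6
--- Optimal ---
  step 0: ref 3 -> FAULT, frames=[3,-,-] (faults so far: 1)
  step 1: ref 6 -> FAULT, frames=[3,6,-] (faults so far: 2)
  step 2: ref 3 -> HIT, frames=[3,6,-] (faults so far: 2)
  step 3: ref 1 -> FAULT, frames=[3,6,1] (faults so far: 3)
  step 4: ref 6 -> HIT, frames=[3,6,1] (faults so far: 3)
  step 5: ref 2 -> FAULT, evict 1, frames=[3,6,2] (faults so far: 4)
  step 6: ref 4 -> FAULT, evict 3, frames=[4,6,2] (faults so far: 5)
  step 7: ref 6 -> HIT, frames=[4,6,2] (faults so far: 5)
  step 8: ref 2 -> HIT, frames=[4,6,2] (faults so far: 5)
  step 9: ref 2 -> HIT, frames=[4,6,2] (faults so far: 5)
  step 10: ref 4 -> HIT, frames=[4,6,2] (faults so far: 5)
  step 11: ref 5 -> FAULT, evict 2, frames=[4,6,5] (faults so far: 6)
  Optimal total faults: 6

Answer: 7 6 6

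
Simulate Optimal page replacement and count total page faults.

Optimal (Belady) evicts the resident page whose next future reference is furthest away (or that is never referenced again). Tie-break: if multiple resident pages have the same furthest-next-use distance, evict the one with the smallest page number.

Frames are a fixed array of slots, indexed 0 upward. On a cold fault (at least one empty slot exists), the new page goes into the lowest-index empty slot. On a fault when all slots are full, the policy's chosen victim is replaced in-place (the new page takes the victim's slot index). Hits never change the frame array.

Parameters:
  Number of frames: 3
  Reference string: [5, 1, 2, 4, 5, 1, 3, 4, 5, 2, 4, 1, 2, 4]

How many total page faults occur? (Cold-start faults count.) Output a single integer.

Step 0: ref 5 → FAULT, frames=[5,-,-]
Step 1: ref 1 → FAULT, frames=[5,1,-]
Step 2: ref 2 → FAULT, frames=[5,1,2]
Step 3: ref 4 → FAULT (evict 2), frames=[5,1,4]
Step 4: ref 5 → HIT, frames=[5,1,4]
Step 5: ref 1 → HIT, frames=[5,1,4]
Step 6: ref 3 → FAULT (evict 1), frames=[5,3,4]
Step 7: ref 4 → HIT, frames=[5,3,4]
Step 8: ref 5 → HIT, frames=[5,3,4]
Step 9: ref 2 → FAULT (evict 3), frames=[5,2,4]
Step 10: ref 4 → HIT, frames=[5,2,4]
Step 11: ref 1 → FAULT (evict 5), frames=[1,2,4]
Step 12: ref 2 → HIT, frames=[1,2,4]
Step 13: ref 4 → HIT, frames=[1,2,4]
Total faults: 7

Answer: 7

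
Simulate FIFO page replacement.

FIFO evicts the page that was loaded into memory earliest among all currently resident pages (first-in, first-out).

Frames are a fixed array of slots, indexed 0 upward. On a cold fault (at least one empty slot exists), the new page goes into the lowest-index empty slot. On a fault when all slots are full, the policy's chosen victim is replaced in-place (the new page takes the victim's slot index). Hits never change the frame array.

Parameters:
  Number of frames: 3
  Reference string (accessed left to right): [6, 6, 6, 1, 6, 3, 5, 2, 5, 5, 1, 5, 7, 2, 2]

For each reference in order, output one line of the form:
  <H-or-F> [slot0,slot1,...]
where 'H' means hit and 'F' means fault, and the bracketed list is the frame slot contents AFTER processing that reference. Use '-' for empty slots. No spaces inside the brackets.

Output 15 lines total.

F [6,-,-]
H [6,-,-]
H [6,-,-]
F [6,1,-]
H [6,1,-]
F [6,1,3]
F [5,1,3]
F [5,2,3]
H [5,2,3]
H [5,2,3]
F [5,2,1]
H [5,2,1]
F [7,2,1]
H [7,2,1]
H [7,2,1]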